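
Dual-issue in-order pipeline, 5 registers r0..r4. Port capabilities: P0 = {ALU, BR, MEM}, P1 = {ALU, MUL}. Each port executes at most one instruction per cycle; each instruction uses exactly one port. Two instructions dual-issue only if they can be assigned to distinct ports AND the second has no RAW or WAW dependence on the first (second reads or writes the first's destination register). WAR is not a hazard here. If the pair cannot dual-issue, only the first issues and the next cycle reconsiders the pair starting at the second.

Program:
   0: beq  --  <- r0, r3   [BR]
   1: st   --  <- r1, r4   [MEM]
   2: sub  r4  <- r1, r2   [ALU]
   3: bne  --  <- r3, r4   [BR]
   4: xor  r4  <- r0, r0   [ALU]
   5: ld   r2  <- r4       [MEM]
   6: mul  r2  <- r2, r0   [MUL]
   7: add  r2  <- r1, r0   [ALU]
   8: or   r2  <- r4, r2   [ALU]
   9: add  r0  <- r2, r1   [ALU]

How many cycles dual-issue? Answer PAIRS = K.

PAIRS = 2

  cy0 -> i0 (beq) no-port BR/MEM
  cy1 -> i1,i2 (st/sub) 2-wide
  cy2 -> i3,i4 (bne/xor) 2-wide
  cy3 -> i5 (ld) RAW+WAW r2
  cy4 -> i6 (mul) WAW r2
  cy5 -> i7 (add) RAW+WAW r2
  cy6 -> i8 (or) RAW r2
  cy7 -> i9 (add) tail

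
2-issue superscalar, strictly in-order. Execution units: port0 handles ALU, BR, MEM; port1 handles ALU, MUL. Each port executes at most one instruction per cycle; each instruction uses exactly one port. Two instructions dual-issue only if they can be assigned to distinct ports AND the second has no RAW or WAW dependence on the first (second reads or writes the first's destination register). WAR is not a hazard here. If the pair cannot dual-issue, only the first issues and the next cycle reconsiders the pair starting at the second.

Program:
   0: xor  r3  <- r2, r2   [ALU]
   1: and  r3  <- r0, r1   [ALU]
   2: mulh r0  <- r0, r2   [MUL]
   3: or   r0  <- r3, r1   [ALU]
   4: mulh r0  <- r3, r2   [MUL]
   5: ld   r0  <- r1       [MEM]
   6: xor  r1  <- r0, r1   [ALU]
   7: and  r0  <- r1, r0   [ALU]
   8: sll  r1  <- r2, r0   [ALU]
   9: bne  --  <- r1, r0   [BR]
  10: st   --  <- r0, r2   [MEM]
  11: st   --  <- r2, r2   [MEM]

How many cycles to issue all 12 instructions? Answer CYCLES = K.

0. xor.ALU @i0  | WAW r3
1. and.ALU;mulh.MUL @i1,i2  | 2-wide
2. or.ALU @i3  | WAW r0
3. mulh.MUL @i4  | WAW r0
4. ld.MEM @i5  | RAW r0
5. xor.ALU @i6  | RAW r1
6. and.ALU @i7  | RAW r0
7. sll.ALU @i8  | RAW r1
8. bne.BR @i9  | no-port BR/MEM
9. st.MEM @i10  | no-port MEM/MEM
10. st.MEM @i11  | tail

CYCLES = 11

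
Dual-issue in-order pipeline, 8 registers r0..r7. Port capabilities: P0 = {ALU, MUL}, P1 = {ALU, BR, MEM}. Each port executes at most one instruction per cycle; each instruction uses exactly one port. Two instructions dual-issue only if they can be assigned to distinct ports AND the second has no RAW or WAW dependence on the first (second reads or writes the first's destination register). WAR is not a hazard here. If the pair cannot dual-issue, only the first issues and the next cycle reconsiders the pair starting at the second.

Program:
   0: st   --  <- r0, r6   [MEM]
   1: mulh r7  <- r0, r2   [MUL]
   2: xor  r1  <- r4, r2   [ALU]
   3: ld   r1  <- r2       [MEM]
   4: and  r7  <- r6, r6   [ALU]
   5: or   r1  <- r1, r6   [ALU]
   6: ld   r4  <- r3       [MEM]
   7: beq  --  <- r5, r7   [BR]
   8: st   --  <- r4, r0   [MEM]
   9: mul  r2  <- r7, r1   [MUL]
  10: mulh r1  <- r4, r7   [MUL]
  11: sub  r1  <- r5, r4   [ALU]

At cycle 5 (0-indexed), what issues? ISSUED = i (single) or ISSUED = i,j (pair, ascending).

ISSUED = 8,9

0. st.MEM mulh.MUL @i0+i1  | dual
1. xor.ALU @i2  | WAW r1
2. ld.MEM and.ALU @i3+i4  | dual
3. or.ALU ld.MEM @i5+i6  | dual
4. beq.BR @i7  | no-port BR/MEM
5. st.MEM mul.MUL @i8+i9  | dual
6. mulh.MUL @i10  | WAW r1
7. sub.ALU @i11  | tail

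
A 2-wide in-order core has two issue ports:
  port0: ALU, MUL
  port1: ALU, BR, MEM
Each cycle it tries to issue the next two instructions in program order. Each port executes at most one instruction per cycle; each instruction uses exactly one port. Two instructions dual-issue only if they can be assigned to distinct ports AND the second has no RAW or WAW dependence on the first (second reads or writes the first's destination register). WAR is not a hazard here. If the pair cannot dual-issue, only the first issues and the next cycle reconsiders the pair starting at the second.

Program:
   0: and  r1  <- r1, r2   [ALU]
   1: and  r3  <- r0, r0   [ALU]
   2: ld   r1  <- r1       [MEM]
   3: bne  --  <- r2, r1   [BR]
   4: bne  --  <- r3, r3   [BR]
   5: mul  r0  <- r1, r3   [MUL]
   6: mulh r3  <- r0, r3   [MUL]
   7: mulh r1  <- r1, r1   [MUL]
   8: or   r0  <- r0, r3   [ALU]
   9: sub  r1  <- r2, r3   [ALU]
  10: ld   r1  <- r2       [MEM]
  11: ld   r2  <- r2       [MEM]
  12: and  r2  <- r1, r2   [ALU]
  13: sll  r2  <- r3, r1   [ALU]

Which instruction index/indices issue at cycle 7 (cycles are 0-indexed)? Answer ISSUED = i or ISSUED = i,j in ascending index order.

[0] i0/i1  and/and  -- 2-wide
[1] i2  ld  -- no-port MEM/BR
[2] i3  bne  -- no-port BR/BR
[3] i4/i5  bne/mul  -- 2-wide
[4] i6  mulh  -- no-port MUL/MUL
[5] i7/i8  mulh/or  -- 2-wide
[6] i9  sub  -- WAW r1
[7] i10  ld  -- no-port MEM/MEM
[8] i11  ld  -- RAW+WAW r2
[9] i12  and  -- WAW r2
[10] i13  sll  -- tail

ISSUED = 10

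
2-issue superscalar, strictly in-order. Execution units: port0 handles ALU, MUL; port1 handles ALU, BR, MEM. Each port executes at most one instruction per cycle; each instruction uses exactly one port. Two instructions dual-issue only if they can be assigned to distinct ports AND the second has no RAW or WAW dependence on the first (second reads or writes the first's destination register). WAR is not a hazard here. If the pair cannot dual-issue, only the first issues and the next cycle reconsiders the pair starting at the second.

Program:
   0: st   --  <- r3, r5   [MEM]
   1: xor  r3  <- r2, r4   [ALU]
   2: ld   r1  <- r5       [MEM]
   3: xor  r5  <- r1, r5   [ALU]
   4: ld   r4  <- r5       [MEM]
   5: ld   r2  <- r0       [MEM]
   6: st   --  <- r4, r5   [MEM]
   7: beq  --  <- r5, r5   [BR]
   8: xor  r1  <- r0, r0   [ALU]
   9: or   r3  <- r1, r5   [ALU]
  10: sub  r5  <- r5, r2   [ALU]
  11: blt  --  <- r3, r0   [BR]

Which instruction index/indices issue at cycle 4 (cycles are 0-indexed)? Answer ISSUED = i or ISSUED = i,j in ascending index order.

ISSUED = 5

[0] i0&i1  st.MEM/xor.ALU  -- dual
[1] i2  ld.MEM  -- RAW r1
[2] i3  xor.ALU  -- RAW r5
[3] i4  ld.MEM  -- no-port MEM/MEM
[4] i5  ld.MEM  -- no-port MEM/MEM
[5] i6  st.MEM  -- no-port MEM/BR
[6] i7&i8  beq.BR/xor.ALU  -- dual
[7] i9&i10  or.ALU/sub.ALU  -- dual
[8] i11  blt.BR  -- tail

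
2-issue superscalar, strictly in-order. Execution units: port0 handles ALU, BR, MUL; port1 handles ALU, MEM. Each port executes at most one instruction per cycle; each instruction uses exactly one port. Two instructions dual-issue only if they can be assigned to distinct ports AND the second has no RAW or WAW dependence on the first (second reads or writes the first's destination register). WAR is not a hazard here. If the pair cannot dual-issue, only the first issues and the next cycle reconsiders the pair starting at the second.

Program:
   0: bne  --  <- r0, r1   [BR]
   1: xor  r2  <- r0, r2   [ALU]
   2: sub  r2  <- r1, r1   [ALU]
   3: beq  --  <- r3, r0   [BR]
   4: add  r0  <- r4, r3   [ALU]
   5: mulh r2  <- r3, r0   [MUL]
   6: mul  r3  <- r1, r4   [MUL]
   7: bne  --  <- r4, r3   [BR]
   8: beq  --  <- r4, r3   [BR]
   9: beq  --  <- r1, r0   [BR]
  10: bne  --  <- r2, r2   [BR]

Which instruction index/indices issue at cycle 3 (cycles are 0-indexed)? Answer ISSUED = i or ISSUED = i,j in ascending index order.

ISSUED = 5

c0: i0/i1 bne.BR xor.ALU  2-wide
c1: i2/i3 sub.ALU beq.BR  2-wide
c2: i4 add.ALU  RAW r0
c3: i5 mulh.MUL  no-port MUL/MUL
c4: i6 mul.MUL  no-port MUL/BR
c5: i7 bne.BR  no-port BR/BR
c6: i8 beq.BR  no-port BR/BR
c7: i9 beq.BR  no-port BR/BR
c8: i10 bne.BR  tail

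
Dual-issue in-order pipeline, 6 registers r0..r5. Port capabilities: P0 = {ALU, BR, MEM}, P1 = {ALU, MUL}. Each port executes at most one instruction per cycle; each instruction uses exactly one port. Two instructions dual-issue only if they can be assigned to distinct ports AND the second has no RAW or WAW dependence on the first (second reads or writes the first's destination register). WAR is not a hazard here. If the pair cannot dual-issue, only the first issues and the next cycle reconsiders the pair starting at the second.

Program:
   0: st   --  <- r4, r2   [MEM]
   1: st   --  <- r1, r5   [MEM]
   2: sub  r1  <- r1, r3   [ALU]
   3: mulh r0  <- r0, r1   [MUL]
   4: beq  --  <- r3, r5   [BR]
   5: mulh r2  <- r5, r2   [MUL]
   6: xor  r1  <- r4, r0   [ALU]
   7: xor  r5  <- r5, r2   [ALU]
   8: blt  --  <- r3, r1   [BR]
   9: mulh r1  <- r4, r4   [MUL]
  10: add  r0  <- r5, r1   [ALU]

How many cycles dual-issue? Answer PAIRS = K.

PAIRS = 4

#0 head=0: st.MEM i0 no-port MEM/MEM
#1 head=1: st.MEM;sub.ALU i1/i2 2-wide
#2 head=3: mulh.MUL;beq.BR i3/i4 2-wide
#3 head=5: mulh.MUL;xor.ALU i5/i6 2-wide
#4 head=7: xor.ALU;blt.BR i7/i8 2-wide
#5 head=9: mulh.MUL i9 RAW r1
#6 head=10: add.ALU i10 tail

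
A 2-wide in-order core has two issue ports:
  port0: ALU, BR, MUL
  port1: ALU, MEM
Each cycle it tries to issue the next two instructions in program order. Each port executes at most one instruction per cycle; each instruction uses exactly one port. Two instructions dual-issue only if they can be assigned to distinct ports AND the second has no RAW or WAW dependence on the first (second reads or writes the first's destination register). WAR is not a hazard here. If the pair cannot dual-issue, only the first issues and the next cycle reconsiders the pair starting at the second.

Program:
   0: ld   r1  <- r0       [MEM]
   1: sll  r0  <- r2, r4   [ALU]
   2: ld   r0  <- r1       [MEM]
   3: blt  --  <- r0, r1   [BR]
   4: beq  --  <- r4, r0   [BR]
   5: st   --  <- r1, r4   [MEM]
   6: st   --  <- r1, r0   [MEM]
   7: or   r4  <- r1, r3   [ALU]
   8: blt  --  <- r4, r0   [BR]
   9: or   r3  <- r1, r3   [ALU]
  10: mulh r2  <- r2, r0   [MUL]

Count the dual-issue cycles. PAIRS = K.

PAIRS = 4

  cy0 -> i0,i1 (ld.MEM+sll.ALU) pair
  cy1 -> i2 (ld.MEM) RAW r0
  cy2 -> i3 (blt.BR) no-port BR/BR
  cy3 -> i4,i5 (beq.BR+st.MEM) pair
  cy4 -> i6,i7 (st.MEM+or.ALU) pair
  cy5 -> i8,i9 (blt.BR+or.ALU) pair
  cy6 -> i10 (mulh.MUL) tail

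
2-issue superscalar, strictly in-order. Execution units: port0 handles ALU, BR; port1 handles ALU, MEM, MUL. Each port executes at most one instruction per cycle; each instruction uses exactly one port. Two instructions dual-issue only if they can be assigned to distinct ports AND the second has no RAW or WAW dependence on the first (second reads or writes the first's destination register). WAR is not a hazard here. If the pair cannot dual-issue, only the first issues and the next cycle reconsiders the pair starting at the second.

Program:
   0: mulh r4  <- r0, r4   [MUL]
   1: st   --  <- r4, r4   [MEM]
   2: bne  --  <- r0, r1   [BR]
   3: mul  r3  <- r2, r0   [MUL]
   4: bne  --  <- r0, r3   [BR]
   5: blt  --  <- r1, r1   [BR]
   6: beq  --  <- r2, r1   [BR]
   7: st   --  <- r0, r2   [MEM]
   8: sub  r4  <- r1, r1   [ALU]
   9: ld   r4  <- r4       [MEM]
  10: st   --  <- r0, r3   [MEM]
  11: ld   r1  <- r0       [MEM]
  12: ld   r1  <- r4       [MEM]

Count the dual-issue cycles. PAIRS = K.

PAIRS = 2

t=0 i0:mulh.MUL ; no-port MUL/MEM
t=1 i1+i2:st.MEM;bne.BR ; pair
t=2 i3:mul.MUL ; RAW r3
t=3 i4:bne.BR ; no-port BR/BR
t=4 i5:blt.BR ; no-port BR/BR
t=5 i6+i7:beq.BR;st.MEM ; pair
t=6 i8:sub.ALU ; RAW+WAW r4
t=7 i9:ld.MEM ; no-port MEM/MEM
t=8 i10:st.MEM ; no-port MEM/MEM
t=9 i11:ld.MEM ; no-port MEM/MEM
t=10 i12:ld.MEM ; tail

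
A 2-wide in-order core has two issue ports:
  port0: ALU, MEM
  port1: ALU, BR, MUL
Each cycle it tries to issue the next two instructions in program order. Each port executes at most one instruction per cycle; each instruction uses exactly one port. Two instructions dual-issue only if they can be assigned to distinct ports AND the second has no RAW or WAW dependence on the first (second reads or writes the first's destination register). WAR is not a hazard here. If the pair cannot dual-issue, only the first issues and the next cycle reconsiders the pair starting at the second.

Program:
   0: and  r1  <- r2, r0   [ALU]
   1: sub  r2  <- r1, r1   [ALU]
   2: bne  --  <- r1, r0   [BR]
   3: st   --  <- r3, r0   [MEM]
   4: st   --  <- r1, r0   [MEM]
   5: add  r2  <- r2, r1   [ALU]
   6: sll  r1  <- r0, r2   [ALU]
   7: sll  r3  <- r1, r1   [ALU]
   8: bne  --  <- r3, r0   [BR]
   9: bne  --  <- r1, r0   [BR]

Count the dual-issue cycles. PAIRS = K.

PAIRS = 2

#0 head=0: and.ALU i0 RAW r1
#1 head=1: sub.ALU/bne.BR i1+i2 2-wide
#2 head=3: st.MEM i3 no-port MEM/MEM
#3 head=4: st.MEM/add.ALU i4+i5 2-wide
#4 head=6: sll.ALU i6 RAW r1
#5 head=7: sll.ALU i7 RAW r3
#6 head=8: bne.BR i8 no-port BR/BR
#7 head=9: bne.BR i9 tail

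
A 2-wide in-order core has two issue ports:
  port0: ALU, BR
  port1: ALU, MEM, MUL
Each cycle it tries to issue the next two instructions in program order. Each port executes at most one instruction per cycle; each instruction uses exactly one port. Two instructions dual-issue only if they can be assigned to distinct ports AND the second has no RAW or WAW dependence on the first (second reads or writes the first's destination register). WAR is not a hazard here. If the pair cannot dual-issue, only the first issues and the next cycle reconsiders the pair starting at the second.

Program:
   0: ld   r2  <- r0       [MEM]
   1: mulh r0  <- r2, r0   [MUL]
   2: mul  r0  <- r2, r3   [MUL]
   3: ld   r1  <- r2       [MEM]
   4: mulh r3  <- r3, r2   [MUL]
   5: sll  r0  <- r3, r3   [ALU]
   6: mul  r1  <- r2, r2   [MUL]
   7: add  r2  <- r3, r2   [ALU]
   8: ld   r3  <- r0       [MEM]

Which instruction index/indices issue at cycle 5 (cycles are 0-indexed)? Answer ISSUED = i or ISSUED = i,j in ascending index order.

[0] i0  ld  -- no-port MEM/MUL
[1] i1  mulh  -- no-port MUL/MUL
[2] i2  mul  -- no-port MUL/MEM
[3] i3  ld  -- no-port MEM/MUL
[4] i4  mulh  -- RAW r3
[5] i5+i6  sll+mul  -- pair
[6] i7+i8  add+ld  -- pair

ISSUED = 5,6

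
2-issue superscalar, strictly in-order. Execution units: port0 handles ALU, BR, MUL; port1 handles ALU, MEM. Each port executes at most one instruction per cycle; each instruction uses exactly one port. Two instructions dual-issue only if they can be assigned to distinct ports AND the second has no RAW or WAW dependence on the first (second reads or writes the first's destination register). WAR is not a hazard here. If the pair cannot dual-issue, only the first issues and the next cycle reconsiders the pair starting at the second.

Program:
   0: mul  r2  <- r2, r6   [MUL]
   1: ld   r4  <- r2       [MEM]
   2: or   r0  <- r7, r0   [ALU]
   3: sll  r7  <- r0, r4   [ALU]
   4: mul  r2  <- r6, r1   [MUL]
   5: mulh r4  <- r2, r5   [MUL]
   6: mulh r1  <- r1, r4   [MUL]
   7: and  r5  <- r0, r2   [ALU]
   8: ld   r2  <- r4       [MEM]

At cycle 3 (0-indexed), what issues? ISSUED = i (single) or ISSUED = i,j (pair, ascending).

0. mul.MUL @i0  | RAW r2
1. ld.MEM+or.ALU @i1+i2  | dual
2. sll.ALU+mul.MUL @i3+i4  | dual
3. mulh.MUL @i5  | no-port MUL/MUL
4. mulh.MUL+and.ALU @i6+i7  | dual
5. ld.MEM @i8  | tail

ISSUED = 5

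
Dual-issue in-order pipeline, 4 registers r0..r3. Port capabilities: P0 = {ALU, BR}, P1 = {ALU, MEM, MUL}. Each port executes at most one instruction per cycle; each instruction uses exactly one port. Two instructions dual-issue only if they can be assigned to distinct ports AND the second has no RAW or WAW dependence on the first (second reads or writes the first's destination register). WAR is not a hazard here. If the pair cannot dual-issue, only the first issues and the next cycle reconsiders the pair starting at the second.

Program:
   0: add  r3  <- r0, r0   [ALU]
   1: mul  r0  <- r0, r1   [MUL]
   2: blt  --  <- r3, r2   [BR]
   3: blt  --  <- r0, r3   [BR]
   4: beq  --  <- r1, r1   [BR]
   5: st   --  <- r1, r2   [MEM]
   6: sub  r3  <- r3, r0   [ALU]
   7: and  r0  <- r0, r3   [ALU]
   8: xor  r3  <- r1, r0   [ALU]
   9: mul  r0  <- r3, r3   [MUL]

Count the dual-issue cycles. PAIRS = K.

0. add mul @i0,i1  | dual
1. blt @i2  | no-port BR/BR
2. blt @i3  | no-port BR/BR
3. beq st @i4,i5  | dual
4. sub @i6  | RAW r3
5. and @i7  | RAW r0
6. xor @i8  | RAW r3
7. mul @i9  | tail

PAIRS = 2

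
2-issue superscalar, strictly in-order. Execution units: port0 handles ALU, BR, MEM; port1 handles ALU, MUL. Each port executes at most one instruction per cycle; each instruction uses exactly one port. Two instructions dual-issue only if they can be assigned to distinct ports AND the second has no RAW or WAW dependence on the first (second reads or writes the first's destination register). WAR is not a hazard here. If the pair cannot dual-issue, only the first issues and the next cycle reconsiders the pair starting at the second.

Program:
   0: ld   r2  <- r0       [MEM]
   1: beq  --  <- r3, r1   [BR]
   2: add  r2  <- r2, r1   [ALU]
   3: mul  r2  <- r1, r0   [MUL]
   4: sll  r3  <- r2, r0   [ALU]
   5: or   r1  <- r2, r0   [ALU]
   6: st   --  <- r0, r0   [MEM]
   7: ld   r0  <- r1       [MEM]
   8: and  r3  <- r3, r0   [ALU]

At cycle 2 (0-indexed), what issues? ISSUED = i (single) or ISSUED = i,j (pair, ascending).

ISSUED = 3

#0 head=0: ld.MEM i0 no-port MEM/BR
#1 head=1: beq.BR/add.ALU i1&i2 dual
#2 head=3: mul.MUL i3 RAW r2
#3 head=4: sll.ALU/or.ALU i4&i5 dual
#4 head=6: st.MEM i6 no-port MEM/MEM
#5 head=7: ld.MEM i7 RAW r0
#6 head=8: and.ALU i8 tail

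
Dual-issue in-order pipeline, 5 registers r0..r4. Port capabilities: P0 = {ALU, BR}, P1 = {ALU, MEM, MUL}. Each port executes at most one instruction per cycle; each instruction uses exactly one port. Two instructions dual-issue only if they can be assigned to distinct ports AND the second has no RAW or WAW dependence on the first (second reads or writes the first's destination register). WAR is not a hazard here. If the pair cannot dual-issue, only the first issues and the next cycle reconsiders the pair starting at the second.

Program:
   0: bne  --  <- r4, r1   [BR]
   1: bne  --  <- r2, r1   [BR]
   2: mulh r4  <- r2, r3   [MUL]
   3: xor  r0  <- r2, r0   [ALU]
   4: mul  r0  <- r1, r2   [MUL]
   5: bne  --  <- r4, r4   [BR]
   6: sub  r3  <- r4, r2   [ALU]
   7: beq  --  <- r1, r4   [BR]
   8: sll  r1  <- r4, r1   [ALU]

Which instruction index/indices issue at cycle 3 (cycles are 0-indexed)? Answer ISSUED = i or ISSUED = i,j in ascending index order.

  cy0 -> i0 (bne) no-port BR/BR
  cy1 -> i1&i2 (bne/mulh) pair
  cy2 -> i3 (xor) WAW r0
  cy3 -> i4&i5 (mul/bne) pair
  cy4 -> i6&i7 (sub/beq) pair
  cy5 -> i8 (sll) tail

ISSUED = 4,5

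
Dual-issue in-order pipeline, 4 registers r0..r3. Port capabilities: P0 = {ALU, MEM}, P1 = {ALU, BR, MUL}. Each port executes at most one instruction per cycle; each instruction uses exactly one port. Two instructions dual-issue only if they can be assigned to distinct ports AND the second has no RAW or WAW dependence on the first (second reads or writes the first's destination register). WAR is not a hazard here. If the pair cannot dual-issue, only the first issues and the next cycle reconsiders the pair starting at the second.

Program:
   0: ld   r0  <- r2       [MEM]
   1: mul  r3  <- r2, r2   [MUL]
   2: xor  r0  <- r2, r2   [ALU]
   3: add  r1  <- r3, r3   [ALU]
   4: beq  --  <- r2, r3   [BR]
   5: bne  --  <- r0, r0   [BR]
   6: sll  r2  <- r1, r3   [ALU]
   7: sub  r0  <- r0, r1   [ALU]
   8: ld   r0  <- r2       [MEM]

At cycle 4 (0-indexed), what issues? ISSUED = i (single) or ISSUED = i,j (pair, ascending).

ISSUED = 7

  cy0 -> i0&i1 (ld.MEM mul.MUL) dual
  cy1 -> i2&i3 (xor.ALU add.ALU) dual
  cy2 -> i4 (beq.BR) no-port BR/BR
  cy3 -> i5&i6 (bne.BR sll.ALU) dual
  cy4 -> i7 (sub.ALU) WAW r0
  cy5 -> i8 (ld.MEM) tail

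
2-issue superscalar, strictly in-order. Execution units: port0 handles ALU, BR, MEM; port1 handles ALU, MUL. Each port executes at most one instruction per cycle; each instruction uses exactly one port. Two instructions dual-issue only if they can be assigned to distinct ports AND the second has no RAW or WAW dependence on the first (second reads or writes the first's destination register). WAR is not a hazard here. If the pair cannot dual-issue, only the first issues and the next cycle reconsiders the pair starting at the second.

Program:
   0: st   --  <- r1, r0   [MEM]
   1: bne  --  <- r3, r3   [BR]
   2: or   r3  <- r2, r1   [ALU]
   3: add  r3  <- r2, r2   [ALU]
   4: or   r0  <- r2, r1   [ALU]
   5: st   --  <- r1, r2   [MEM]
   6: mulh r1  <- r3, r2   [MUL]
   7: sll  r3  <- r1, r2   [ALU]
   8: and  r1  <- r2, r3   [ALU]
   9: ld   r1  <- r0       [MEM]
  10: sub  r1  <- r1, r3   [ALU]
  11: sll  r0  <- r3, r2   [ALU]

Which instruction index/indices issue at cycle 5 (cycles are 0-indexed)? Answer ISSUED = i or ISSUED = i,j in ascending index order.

ISSUED = 8

[0] i0  st.MEM  -- no-port MEM/BR
[1] i1&i2  bne.BR/or.ALU  -- dual
[2] i3&i4  add.ALU/or.ALU  -- dual
[3] i5&i6  st.MEM/mulh.MUL  -- dual
[4] i7  sll.ALU  -- RAW r3
[5] i8  and.ALU  -- WAW r1
[6] i9  ld.MEM  -- RAW+WAW r1
[7] i10&i11  sub.ALU/sll.ALU  -- dual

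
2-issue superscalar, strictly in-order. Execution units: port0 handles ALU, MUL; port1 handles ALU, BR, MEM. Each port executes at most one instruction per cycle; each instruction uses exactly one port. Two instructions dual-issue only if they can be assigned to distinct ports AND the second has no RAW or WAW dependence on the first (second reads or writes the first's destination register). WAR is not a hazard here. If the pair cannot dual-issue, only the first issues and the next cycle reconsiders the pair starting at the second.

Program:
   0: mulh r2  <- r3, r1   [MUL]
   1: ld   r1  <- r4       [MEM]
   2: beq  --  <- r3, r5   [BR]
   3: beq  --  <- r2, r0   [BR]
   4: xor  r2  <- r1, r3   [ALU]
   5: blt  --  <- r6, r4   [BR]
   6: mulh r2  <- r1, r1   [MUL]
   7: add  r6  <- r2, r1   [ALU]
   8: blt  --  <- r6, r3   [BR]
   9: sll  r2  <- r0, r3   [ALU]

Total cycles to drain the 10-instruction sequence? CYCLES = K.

CYCLES = 6

[0] i0&i1  mulh.MUL ld.MEM  -- dual
[1] i2  beq.BR  -- no-port BR/BR
[2] i3&i4  beq.BR xor.ALU  -- dual
[3] i5&i6  blt.BR mulh.MUL  -- dual
[4] i7  add.ALU  -- RAW r6
[5] i8&i9  blt.BR sll.ALU  -- dual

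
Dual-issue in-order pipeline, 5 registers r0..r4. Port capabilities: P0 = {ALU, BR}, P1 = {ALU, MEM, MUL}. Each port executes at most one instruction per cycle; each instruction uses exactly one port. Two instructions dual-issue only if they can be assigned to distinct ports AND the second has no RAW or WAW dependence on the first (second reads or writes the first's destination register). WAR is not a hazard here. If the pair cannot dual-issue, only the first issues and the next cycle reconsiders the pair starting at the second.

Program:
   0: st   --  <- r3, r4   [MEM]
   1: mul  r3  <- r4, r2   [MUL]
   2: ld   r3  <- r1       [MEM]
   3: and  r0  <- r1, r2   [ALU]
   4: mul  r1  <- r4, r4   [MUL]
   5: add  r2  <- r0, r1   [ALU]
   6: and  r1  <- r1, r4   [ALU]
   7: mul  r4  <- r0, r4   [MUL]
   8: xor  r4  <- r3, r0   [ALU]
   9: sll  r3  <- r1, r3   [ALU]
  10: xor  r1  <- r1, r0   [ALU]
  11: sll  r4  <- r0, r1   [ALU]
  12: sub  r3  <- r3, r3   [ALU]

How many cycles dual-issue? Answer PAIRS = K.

PAIRS = 4

#0 head=0: st i0 no-port MEM/MUL
#1 head=1: mul i1 no-port MUL/MEM
#2 head=2: ld and i2+i3 dual
#3 head=4: mul i4 RAW r1
#4 head=5: add and i5+i6 dual
#5 head=7: mul i7 WAW r4
#6 head=8: xor sll i8+i9 dual
#7 head=10: xor i10 RAW r1
#8 head=11: sll sub i11+i12 dual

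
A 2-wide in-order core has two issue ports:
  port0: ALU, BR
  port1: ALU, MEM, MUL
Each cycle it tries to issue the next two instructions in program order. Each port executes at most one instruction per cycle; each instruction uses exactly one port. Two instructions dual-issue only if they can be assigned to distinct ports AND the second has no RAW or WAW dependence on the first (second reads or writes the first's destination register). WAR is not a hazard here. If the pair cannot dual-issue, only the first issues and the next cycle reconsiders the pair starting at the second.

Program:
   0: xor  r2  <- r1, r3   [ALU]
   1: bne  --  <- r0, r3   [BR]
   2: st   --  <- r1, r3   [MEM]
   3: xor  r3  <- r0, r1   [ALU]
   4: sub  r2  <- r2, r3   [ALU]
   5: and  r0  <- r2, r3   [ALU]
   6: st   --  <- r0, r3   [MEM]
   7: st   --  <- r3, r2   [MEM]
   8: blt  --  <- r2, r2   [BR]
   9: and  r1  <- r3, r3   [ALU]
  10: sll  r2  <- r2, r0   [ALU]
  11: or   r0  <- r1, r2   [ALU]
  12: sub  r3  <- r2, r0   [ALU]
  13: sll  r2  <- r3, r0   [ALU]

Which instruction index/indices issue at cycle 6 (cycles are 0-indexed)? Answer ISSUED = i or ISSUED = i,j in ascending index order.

ISSUED = 9,10

  cy0 -> i0/i1 (xor.ALU+bne.BR) dual
  cy1 -> i2/i3 (st.MEM+xor.ALU) dual
  cy2 -> i4 (sub.ALU) RAW r2
  cy3 -> i5 (and.ALU) RAW r0
  cy4 -> i6 (st.MEM) no-port MEM/MEM
  cy5 -> i7/i8 (st.MEM+blt.BR) dual
  cy6 -> i9/i10 (and.ALU+sll.ALU) dual
  cy7 -> i11 (or.ALU) RAW r0
  cy8 -> i12 (sub.ALU) RAW r3
  cy9 -> i13 (sll.ALU) tail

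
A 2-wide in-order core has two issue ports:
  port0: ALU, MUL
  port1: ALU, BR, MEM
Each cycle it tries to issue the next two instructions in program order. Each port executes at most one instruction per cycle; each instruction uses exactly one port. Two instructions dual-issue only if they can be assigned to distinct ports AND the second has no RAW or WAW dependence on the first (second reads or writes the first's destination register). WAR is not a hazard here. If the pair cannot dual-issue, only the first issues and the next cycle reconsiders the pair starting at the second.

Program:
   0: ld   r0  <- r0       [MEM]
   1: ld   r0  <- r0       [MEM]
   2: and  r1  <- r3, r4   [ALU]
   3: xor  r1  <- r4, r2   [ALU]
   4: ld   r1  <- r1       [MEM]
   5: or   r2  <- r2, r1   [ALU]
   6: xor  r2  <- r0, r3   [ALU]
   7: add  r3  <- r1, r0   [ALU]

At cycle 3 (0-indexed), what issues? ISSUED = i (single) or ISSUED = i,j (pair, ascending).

ISSUED = 4

c0: i0 ld.MEM  no-port MEM/MEM
c1: i1&i2 ld.MEM+and.ALU  pair
c2: i3 xor.ALU  RAW+WAW r1
c3: i4 ld.MEM  RAW r1
c4: i5 or.ALU  WAW r2
c5: i6&i7 xor.ALU+add.ALU  pair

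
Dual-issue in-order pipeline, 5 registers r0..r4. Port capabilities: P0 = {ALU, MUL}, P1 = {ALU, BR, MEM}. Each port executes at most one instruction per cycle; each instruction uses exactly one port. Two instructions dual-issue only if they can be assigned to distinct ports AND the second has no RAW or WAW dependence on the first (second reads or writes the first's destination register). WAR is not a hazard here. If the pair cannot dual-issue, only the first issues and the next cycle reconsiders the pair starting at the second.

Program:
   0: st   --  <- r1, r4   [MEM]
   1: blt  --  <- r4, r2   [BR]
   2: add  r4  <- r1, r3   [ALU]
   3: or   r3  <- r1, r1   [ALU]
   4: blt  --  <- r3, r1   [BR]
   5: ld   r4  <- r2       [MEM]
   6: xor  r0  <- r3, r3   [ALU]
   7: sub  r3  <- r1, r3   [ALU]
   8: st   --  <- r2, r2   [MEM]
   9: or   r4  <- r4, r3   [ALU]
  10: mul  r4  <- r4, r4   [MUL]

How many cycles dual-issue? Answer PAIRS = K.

PAIRS = 3

#0 head=0: st i0 no-port MEM/BR
#1 head=1: blt;add i1/i2 dual
#2 head=3: or i3 RAW r3
#3 head=4: blt i4 no-port BR/MEM
#4 head=5: ld;xor i5/i6 dual
#5 head=7: sub;st i7/i8 dual
#6 head=9: or i9 RAW+WAW r4
#7 head=10: mul i10 tail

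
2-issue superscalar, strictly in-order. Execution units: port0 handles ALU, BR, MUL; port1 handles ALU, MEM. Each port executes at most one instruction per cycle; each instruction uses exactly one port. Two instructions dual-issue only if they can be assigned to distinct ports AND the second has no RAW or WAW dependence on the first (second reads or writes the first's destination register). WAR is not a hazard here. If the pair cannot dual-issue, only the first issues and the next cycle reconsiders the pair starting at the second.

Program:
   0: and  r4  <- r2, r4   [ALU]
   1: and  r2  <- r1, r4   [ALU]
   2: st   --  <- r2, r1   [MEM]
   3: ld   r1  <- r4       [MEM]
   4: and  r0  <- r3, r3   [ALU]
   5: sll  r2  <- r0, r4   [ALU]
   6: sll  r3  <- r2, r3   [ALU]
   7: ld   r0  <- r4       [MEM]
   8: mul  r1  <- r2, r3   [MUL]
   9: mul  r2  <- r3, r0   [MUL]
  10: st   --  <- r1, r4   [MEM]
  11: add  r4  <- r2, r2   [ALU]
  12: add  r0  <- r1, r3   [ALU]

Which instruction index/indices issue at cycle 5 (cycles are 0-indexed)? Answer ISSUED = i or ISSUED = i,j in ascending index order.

ISSUED = 6,7

  cy0 -> i0 (and) RAW r4
  cy1 -> i1 (and) RAW r2
  cy2 -> i2 (st) no-port MEM/MEM
  cy3 -> i3&i4 (ld/and) dual
  cy4 -> i5 (sll) RAW r2
  cy5 -> i6&i7 (sll/ld) dual
  cy6 -> i8 (mul) no-port MUL/MUL
  cy7 -> i9&i10 (mul/st) dual
  cy8 -> i11&i12 (add/add) dual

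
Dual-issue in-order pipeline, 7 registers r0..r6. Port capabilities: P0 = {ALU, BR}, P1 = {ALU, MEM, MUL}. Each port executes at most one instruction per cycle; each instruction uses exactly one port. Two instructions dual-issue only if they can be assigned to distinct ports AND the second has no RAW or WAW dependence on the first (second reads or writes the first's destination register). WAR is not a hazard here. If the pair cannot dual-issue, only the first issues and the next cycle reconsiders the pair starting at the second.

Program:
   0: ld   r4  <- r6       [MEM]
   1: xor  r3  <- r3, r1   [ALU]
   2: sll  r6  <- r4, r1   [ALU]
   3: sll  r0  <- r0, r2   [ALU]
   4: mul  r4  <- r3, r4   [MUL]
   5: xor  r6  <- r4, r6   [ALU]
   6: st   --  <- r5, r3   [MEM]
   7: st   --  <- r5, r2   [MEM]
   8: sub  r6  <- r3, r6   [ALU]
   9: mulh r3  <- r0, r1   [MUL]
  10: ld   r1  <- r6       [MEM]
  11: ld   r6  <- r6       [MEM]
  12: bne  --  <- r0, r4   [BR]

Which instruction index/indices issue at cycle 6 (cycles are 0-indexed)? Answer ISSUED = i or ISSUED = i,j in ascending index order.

ISSUED = 10

c0: i0+i1 ld.MEM xor.ALU  pair
c1: i2+i3 sll.ALU sll.ALU  pair
c2: i4 mul.MUL  RAW r4
c3: i5+i6 xor.ALU st.MEM  pair
c4: i7+i8 st.MEM sub.ALU  pair
c5: i9 mulh.MUL  no-port MUL/MEM
c6: i10 ld.MEM  no-port MEM/MEM
c7: i11+i12 ld.MEM bne.BR  pair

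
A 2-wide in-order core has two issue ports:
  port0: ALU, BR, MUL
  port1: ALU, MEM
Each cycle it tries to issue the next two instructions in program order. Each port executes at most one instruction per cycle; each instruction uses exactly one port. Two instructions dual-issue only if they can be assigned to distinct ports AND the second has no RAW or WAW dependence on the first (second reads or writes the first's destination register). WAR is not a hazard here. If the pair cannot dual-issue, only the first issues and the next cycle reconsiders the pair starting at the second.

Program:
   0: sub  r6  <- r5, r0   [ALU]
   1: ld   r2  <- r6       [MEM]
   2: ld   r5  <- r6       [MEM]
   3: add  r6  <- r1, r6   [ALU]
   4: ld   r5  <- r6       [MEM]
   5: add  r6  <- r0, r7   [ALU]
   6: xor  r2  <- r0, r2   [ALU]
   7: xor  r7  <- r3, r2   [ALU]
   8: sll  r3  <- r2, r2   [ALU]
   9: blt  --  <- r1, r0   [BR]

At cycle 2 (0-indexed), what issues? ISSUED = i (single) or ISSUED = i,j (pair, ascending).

  cy0 -> i0 (sub.ALU) RAW r6
  cy1 -> i1 (ld.MEM) no-port MEM/MEM
  cy2 -> i2,i3 (ld.MEM add.ALU) 2-wide
  cy3 -> i4,i5 (ld.MEM add.ALU) 2-wide
  cy4 -> i6 (xor.ALU) RAW r2
  cy5 -> i7,i8 (xor.ALU sll.ALU) 2-wide
  cy6 -> i9 (blt.BR) tail

ISSUED = 2,3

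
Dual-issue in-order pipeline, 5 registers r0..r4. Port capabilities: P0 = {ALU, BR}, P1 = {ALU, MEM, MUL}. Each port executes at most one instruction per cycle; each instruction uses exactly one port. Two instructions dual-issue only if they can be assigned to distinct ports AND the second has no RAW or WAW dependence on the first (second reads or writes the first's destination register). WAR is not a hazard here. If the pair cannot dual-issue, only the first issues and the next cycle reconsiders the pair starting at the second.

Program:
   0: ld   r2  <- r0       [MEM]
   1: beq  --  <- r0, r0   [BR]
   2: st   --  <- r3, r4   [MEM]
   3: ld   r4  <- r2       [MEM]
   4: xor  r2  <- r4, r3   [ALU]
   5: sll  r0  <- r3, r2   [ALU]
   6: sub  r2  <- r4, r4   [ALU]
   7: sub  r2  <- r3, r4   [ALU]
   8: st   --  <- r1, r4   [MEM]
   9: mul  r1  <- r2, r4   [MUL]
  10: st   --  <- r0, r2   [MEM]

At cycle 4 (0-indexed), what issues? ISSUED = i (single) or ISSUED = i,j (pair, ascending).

[0] i0&i1  ld;beq  -- 2-wide
[1] i2  st  -- no-port MEM/MEM
[2] i3  ld  -- RAW r4
[3] i4  xor  -- RAW r2
[4] i5&i6  sll;sub  -- 2-wide
[5] i7&i8  sub;st  -- 2-wide
[6] i9  mul  -- no-port MUL/MEM
[7] i10  st  -- tail

ISSUED = 5,6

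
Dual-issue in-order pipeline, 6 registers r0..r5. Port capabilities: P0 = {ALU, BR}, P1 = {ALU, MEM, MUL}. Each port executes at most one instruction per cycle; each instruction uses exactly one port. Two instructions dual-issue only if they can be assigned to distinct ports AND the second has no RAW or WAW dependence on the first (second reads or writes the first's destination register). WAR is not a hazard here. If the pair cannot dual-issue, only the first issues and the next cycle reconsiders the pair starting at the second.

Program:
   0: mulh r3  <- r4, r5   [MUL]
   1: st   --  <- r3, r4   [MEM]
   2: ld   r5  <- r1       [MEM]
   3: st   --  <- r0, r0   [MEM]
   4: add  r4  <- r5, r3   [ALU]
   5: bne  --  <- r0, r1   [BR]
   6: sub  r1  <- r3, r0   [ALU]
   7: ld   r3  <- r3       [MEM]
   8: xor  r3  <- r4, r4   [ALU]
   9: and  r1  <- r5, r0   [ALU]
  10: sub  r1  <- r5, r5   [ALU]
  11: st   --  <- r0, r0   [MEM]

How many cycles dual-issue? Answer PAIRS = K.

[0] i0  mulh  -- no-port MUL/MEM
[1] i1  st  -- no-port MEM/MEM
[2] i2  ld  -- no-port MEM/MEM
[3] i3+i4  st;add  -- 2-wide
[4] i5+i6  bne;sub  -- 2-wide
[5] i7  ld  -- WAW r3
[6] i8+i9  xor;and  -- 2-wide
[7] i10+i11  sub;st  -- 2-wide

PAIRS = 4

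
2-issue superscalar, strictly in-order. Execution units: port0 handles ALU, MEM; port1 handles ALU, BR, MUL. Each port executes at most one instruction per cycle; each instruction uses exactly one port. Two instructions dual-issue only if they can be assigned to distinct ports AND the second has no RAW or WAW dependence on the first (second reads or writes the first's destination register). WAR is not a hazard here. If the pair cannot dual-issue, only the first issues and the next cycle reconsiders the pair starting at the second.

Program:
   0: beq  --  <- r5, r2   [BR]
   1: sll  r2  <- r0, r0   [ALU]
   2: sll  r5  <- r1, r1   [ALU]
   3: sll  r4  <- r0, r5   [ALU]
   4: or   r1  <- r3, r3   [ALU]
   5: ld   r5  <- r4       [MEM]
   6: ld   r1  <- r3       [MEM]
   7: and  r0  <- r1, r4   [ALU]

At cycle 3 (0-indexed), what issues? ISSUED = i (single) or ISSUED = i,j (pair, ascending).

ISSUED = 5

0. beq sll @i0,i1  | dual
1. sll @i2  | RAW r5
2. sll or @i3,i4  | dual
3. ld @i5  | no-port MEM/MEM
4. ld @i6  | RAW r1
5. and @i7  | tail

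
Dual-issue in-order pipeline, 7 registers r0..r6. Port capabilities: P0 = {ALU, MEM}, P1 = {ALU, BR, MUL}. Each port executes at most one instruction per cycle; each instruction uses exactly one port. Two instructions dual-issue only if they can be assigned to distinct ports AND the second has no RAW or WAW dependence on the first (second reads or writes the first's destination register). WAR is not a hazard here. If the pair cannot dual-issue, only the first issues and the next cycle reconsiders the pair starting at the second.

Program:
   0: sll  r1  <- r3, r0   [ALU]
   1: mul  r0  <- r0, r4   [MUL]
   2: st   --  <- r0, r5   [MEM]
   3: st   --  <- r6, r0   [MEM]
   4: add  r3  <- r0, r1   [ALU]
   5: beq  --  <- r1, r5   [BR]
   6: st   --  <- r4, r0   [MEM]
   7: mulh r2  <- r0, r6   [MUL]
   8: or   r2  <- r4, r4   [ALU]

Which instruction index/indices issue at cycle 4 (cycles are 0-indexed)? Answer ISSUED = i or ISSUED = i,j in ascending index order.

#0 head=0: sll.ALU/mul.MUL i0+i1 2-wide
#1 head=2: st.MEM i2 no-port MEM/MEM
#2 head=3: st.MEM/add.ALU i3+i4 2-wide
#3 head=5: beq.BR/st.MEM i5+i6 2-wide
#4 head=7: mulh.MUL i7 WAW r2
#5 head=8: or.ALU i8 tail

ISSUED = 7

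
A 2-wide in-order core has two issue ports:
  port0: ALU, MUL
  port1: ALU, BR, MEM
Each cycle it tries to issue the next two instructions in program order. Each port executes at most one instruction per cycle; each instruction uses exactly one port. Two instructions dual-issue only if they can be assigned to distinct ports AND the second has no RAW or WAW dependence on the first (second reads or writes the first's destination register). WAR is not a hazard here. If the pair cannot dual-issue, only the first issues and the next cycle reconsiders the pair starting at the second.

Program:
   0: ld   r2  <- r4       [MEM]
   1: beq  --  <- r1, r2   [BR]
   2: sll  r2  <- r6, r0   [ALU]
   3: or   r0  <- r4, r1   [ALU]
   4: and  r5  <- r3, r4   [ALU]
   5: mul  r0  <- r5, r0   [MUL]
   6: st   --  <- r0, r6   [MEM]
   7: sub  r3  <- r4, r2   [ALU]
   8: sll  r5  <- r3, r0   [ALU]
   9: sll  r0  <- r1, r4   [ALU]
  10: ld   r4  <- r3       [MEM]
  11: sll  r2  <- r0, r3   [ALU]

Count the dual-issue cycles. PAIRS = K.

PAIRS = 5

t=0 i0:ld.MEM ; no-port MEM/BR
t=1 i1/i2:beq.BR sll.ALU ; pair
t=2 i3/i4:or.ALU and.ALU ; pair
t=3 i5:mul.MUL ; RAW r0
t=4 i6/i7:st.MEM sub.ALU ; pair
t=5 i8/i9:sll.ALU sll.ALU ; pair
t=6 i10/i11:ld.MEM sll.ALU ; pair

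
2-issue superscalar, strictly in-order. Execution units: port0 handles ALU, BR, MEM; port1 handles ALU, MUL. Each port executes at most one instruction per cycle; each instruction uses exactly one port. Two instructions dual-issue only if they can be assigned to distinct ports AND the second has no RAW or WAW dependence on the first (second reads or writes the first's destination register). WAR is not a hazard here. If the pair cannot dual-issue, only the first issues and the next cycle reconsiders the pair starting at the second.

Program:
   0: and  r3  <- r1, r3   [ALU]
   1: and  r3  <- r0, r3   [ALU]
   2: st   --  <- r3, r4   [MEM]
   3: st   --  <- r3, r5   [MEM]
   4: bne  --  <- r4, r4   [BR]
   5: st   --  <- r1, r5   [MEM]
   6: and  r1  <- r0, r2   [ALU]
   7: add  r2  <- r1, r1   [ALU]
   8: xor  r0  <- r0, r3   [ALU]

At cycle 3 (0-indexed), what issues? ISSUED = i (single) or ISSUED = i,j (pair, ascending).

t=0 i0:and.ALU ; RAW+WAW r3
t=1 i1:and.ALU ; RAW r3
t=2 i2:st.MEM ; no-port MEM/MEM
t=3 i3:st.MEM ; no-port MEM/BR
t=4 i4:bne.BR ; no-port BR/MEM
t=5 i5/i6:st.MEM;and.ALU ; dual
t=6 i7/i8:add.ALU;xor.ALU ; dual

ISSUED = 3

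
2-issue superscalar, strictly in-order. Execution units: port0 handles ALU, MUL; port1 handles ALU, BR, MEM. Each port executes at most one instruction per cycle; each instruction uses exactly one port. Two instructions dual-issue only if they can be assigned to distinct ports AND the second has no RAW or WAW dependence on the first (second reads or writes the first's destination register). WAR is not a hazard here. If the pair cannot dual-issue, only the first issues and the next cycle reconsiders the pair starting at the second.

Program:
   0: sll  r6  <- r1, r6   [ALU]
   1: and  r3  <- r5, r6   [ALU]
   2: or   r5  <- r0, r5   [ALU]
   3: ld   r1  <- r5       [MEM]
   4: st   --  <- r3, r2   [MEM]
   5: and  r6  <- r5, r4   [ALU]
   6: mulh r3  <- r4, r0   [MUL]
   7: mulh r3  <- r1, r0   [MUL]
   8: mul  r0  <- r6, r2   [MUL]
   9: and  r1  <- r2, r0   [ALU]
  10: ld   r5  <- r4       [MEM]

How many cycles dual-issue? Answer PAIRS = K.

PAIRS = 3

0. sll @i0  | RAW r6
1. and or @i1+i2  | pair
2. ld @i3  | no-port MEM/MEM
3. st and @i4+i5  | pair
4. mulh @i6  | no-port MUL/MUL
5. mulh @i7  | no-port MUL/MUL
6. mul @i8  | RAW r0
7. and ld @i9+i10  | pair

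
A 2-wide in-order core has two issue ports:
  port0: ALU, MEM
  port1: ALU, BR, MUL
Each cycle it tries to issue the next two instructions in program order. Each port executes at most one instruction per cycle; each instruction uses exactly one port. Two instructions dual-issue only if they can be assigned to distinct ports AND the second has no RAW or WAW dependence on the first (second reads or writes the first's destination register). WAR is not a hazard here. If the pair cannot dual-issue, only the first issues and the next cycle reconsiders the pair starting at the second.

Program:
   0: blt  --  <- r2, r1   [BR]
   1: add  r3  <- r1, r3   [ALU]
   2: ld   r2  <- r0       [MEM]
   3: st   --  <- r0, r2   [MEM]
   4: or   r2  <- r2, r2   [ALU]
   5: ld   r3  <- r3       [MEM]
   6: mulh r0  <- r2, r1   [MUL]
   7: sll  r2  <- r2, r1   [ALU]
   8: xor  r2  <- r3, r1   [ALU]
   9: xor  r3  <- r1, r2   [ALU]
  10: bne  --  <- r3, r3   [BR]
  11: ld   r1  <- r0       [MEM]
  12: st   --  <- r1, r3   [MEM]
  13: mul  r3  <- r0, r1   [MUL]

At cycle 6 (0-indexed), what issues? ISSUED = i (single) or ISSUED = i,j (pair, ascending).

ISSUED = 9

  cy0 -> i0/i1 (blt+add) 2-wide
  cy1 -> i2 (ld) no-port MEM/MEM
  cy2 -> i3/i4 (st+or) 2-wide
  cy3 -> i5/i6 (ld+mulh) 2-wide
  cy4 -> i7 (sll) WAW r2
  cy5 -> i8 (xor) RAW r2
  cy6 -> i9 (xor) RAW r3
  cy7 -> i10/i11 (bne+ld) 2-wide
  cy8 -> i12/i13 (st+mul) 2-wide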